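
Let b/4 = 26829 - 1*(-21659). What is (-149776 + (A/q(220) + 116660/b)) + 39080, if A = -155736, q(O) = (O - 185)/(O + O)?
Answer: -5278861505/2552 ≈ -2.0685e+6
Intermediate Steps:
b = 193952 (b = 4*(26829 - 1*(-21659)) = 4*(26829 + 21659) = 4*48488 = 193952)
q(O) = (-185 + O)/(2*O) (q(O) = (-185 + O)/((2*O)) = (-185 + O)*(1/(2*O)) = (-185 + O)/(2*O))
(-149776 + (A/q(220) + 116660/b)) + 39080 = (-149776 + (-155736*440/(-185 + 220) + 116660/193952)) + 39080 = (-149776 + (-155736/((½)*(1/220)*35) + 116660*(1/193952))) + 39080 = (-149776 + (-155736/7/88 + 1535/2552)) + 39080 = (-149776 + (-155736*88/7 + 1535/2552)) + 39080 = (-149776 + (-1957824 + 1535/2552)) + 39080 = (-149776 - 4996365313/2552) + 39080 = -5378593665/2552 + 39080 = -5278861505/2552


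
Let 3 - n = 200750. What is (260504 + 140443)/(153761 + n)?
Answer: -133649/15662 ≈ -8.5333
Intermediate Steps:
n = -200747 (n = 3 - 1*200750 = 3 - 200750 = -200747)
(260504 + 140443)/(153761 + n) = (260504 + 140443)/(153761 - 200747) = 400947/(-46986) = 400947*(-1/46986) = -133649/15662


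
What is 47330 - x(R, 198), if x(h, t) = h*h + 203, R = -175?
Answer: 16502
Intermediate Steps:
x(h, t) = 203 + h² (x(h, t) = h² + 203 = 203 + h²)
47330 - x(R, 198) = 47330 - (203 + (-175)²) = 47330 - (203 + 30625) = 47330 - 1*30828 = 47330 - 30828 = 16502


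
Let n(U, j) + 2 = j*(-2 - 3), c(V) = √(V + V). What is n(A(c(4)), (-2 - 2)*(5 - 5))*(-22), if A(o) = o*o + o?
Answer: 44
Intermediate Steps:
c(V) = √2*√V (c(V) = √(2*V) = √2*√V)
A(o) = o + o² (A(o) = o² + o = o + o²)
n(U, j) = -2 - 5*j (n(U, j) = -2 + j*(-2 - 3) = -2 + j*(-5) = -2 - 5*j)
n(A(c(4)), (-2 - 2)*(5 - 5))*(-22) = (-2 - 5*(-2 - 2)*(5 - 5))*(-22) = (-2 - (-20)*0)*(-22) = (-2 - 5*0)*(-22) = (-2 + 0)*(-22) = -2*(-22) = 44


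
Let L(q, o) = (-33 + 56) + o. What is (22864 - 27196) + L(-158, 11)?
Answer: -4298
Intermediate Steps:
L(q, o) = 23 + o
(22864 - 27196) + L(-158, 11) = (22864 - 27196) + (23 + 11) = -4332 + 34 = -4298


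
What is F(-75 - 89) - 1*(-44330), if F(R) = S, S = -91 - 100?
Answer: 44139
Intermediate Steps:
S = -191
F(R) = -191
F(-75 - 89) - 1*(-44330) = -191 - 1*(-44330) = -191 + 44330 = 44139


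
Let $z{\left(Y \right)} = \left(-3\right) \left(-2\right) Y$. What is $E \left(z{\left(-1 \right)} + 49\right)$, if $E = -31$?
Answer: $-1333$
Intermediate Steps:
$z{\left(Y \right)} = 6 Y$
$E \left(z{\left(-1 \right)} + 49\right) = - 31 \left(6 \left(-1\right) + 49\right) = - 31 \left(-6 + 49\right) = \left(-31\right) 43 = -1333$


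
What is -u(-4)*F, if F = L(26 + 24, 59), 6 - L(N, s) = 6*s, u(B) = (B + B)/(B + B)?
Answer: 348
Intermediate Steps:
u(B) = 1 (u(B) = (2*B)/((2*B)) = (2*B)*(1/(2*B)) = 1)
L(N, s) = 6 - 6*s
F = -348 (F = 6 - 6*59 = 6 - 354 = -348)
-u(-4)*F = -(-348) = -1*(-348) = 348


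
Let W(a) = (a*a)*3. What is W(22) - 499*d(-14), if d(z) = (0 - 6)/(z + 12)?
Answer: -45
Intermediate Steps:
d(z) = -6/(12 + z)
W(a) = 3*a² (W(a) = a²*3 = 3*a²)
W(22) - 499*d(-14) = 3*22² - (-2994)/(12 - 14) = 3*484 - (-2994)/(-2) = 1452 - (-2994)*(-1)/2 = 1452 - 499*3 = 1452 - 1497 = -45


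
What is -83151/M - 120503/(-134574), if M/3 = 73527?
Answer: 1710078841/3298274166 ≈ 0.51848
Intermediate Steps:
M = 220581 (M = 3*73527 = 220581)
-83151/M - 120503/(-134574) = -83151/220581 - 120503/(-134574) = -83151*1/220581 - 120503*(-1/134574) = -9239/24509 + 120503/134574 = 1710078841/3298274166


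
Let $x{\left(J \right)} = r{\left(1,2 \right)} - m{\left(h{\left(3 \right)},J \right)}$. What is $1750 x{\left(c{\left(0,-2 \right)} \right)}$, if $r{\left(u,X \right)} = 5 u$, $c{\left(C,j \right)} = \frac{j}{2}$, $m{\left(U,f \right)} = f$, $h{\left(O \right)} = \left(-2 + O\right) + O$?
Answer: $10500$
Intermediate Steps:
$h{\left(O \right)} = -2 + 2 O$
$c{\left(C,j \right)} = \frac{j}{2}$ ($c{\left(C,j \right)} = j \frac{1}{2} = \frac{j}{2}$)
$x{\left(J \right)} = 5 - J$ ($x{\left(J \right)} = 5 \cdot 1 - J = 5 - J$)
$1750 x{\left(c{\left(0,-2 \right)} \right)} = 1750 \left(5 - \frac{1}{2} \left(-2\right)\right) = 1750 \left(5 - -1\right) = 1750 \left(5 + 1\right) = 1750 \cdot 6 = 10500$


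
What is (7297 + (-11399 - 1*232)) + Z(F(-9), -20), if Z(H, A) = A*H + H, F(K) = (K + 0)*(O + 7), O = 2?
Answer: -2795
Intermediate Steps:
F(K) = 9*K (F(K) = (K + 0)*(2 + 7) = K*9 = 9*K)
Z(H, A) = H + A*H
(7297 + (-11399 - 1*232)) + Z(F(-9), -20) = (7297 + (-11399 - 1*232)) + (9*(-9))*(1 - 20) = (7297 + (-11399 - 232)) - 81*(-19) = (7297 - 11631) + 1539 = -4334 + 1539 = -2795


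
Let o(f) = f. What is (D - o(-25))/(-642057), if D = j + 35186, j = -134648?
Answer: 7649/49389 ≈ 0.15487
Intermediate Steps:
D = -99462 (D = -134648 + 35186 = -99462)
(D - o(-25))/(-642057) = (-99462 - 1*(-25))/(-642057) = (-99462 + 25)*(-1/642057) = -99437*(-1/642057) = 7649/49389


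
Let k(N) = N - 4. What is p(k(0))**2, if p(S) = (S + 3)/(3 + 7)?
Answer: 1/100 ≈ 0.010000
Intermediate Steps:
k(N) = -4 + N
p(S) = 3/10 + S/10 (p(S) = (3 + S)/10 = (3 + S)*(1/10) = 3/10 + S/10)
p(k(0))**2 = (3/10 + (-4 + 0)/10)**2 = (3/10 + (1/10)*(-4))**2 = (3/10 - 2/5)**2 = (-1/10)**2 = 1/100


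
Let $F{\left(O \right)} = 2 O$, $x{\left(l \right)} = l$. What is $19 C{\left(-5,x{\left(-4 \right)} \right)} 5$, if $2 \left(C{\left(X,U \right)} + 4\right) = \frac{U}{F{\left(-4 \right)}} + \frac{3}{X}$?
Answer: $- \frac{1539}{4} \approx -384.75$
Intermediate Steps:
$C{\left(X,U \right)} = -4 - \frac{U}{16} + \frac{3}{2 X}$ ($C{\left(X,U \right)} = -4 + \frac{\frac{U}{2 \left(-4\right)} + \frac{3}{X}}{2} = -4 + \frac{\frac{U}{-8} + \frac{3}{X}}{2} = -4 + \frac{U \left(- \frac{1}{8}\right) + \frac{3}{X}}{2} = -4 + \frac{- \frac{U}{8} + \frac{3}{X}}{2} = -4 + \frac{\frac{3}{X} - \frac{U}{8}}{2} = -4 - \left(- \frac{3}{2 X} + \frac{U}{16}\right) = -4 - \frac{U}{16} + \frac{3}{2 X}$)
$19 C{\left(-5,x{\left(-4 \right)} \right)} 5 = 19 \frac{24 - - 5 \left(64 - 4\right)}{16 \left(-5\right)} 5 = 19 \cdot \frac{1}{16} \left(- \frac{1}{5}\right) \left(24 - \left(-5\right) 60\right) 5 = 19 \cdot \frac{1}{16} \left(- \frac{1}{5}\right) \left(24 + 300\right) 5 = 19 \cdot \frac{1}{16} \left(- \frac{1}{5}\right) 324 \cdot 5 = 19 \left(- \frac{81}{20}\right) 5 = \left(- \frac{1539}{20}\right) 5 = - \frac{1539}{4}$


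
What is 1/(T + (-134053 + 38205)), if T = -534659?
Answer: -1/630507 ≈ -1.5860e-6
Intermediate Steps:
1/(T + (-134053 + 38205)) = 1/(-534659 + (-134053 + 38205)) = 1/(-534659 - 95848) = 1/(-630507) = -1/630507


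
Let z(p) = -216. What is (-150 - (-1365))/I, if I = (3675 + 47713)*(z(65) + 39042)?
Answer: 45/73895944 ≈ 6.0896e-7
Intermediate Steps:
I = 1995190488 (I = (3675 + 47713)*(-216 + 39042) = 51388*38826 = 1995190488)
(-150 - (-1365))/I = (-150 - (-1365))/1995190488 = (-150 - 91*(-15))*(1/1995190488) = (-150 + 1365)*(1/1995190488) = 1215*(1/1995190488) = 45/73895944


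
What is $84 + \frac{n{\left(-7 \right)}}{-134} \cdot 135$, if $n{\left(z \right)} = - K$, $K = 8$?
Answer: $\frac{6168}{67} \approx 92.06$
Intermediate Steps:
$n{\left(z \right)} = -8$ ($n{\left(z \right)} = \left(-1\right) 8 = -8$)
$84 + \frac{n{\left(-7 \right)}}{-134} \cdot 135 = 84 + - \frac{8}{-134} \cdot 135 = 84 + \left(-8\right) \left(- \frac{1}{134}\right) 135 = 84 + \frac{4}{67} \cdot 135 = 84 + \frac{540}{67} = \frac{6168}{67}$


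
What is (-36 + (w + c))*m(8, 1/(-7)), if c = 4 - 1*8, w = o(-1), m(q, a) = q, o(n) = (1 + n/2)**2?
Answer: -318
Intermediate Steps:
o(n) = (1 + n/2)**2 (o(n) = (1 + n*(1/2))**2 = (1 + n/2)**2)
w = 1/4 (w = (2 - 1)**2/4 = (1/4)*1**2 = (1/4)*1 = 1/4 ≈ 0.25000)
c = -4 (c = 4 - 8 = -4)
(-36 + (w + c))*m(8, 1/(-7)) = (-36 + (1/4 - 4))*8 = (-36 - 15/4)*8 = -159/4*8 = -318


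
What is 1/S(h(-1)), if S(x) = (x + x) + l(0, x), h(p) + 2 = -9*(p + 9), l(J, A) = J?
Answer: -1/148 ≈ -0.0067568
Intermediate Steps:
h(p) = -83 - 9*p (h(p) = -2 - 9*(p + 9) = -2 - 9*(9 + p) = -2 + (-81 - 9*p) = -83 - 9*p)
S(x) = 2*x (S(x) = (x + x) + 0 = 2*x + 0 = 2*x)
1/S(h(-1)) = 1/(2*(-83 - 9*(-1))) = 1/(2*(-83 + 9)) = 1/(2*(-74)) = 1/(-148) = -1/148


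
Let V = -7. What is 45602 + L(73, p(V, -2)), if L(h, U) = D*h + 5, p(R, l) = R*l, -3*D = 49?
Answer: 133244/3 ≈ 44415.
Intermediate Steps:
D = -49/3 (D = -⅓*49 = -49/3 ≈ -16.333)
L(h, U) = 5 - 49*h/3 (L(h, U) = -49*h/3 + 5 = 5 - 49*h/3)
45602 + L(73, p(V, -2)) = 45602 + (5 - 49/3*73) = 45602 + (5 - 3577/3) = 45602 - 3562/3 = 133244/3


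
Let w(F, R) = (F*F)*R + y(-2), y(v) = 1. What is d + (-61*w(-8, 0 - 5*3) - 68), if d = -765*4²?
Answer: 46191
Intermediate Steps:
w(F, R) = 1 + R*F² (w(F, R) = (F*F)*R + 1 = F²*R + 1 = R*F² + 1 = 1 + R*F²)
d = -12240 (d = -765*16 = -12240)
d + (-61*w(-8, 0 - 5*3) - 68) = -12240 + (-61*(1 + (0 - 5*3)*(-8)²) - 68) = -12240 + (-61*(1 + (0 - 15)*64) - 68) = -12240 + (-61*(1 - 15*64) - 68) = -12240 + (-61*(1 - 960) - 68) = -12240 + (-61*(-959) - 68) = -12240 + (58499 - 68) = -12240 + 58431 = 46191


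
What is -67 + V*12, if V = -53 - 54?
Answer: -1351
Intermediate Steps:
V = -107
-67 + V*12 = -67 - 107*12 = -67 - 1284 = -1351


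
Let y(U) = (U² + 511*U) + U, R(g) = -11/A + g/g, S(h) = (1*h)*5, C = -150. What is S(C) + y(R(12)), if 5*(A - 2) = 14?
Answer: -811967/576 ≈ -1409.7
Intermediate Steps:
A = 24/5 (A = 2 + (⅕)*14 = 2 + 14/5 = 24/5 ≈ 4.8000)
S(h) = 5*h (S(h) = h*5 = 5*h)
R(g) = -31/24 (R(g) = -11/24/5 + g/g = -11*5/24 + 1 = -55/24 + 1 = -31/24)
y(U) = U² + 512*U
S(C) + y(R(12)) = 5*(-150) - 31*(512 - 31/24)/24 = -750 - 31/24*12257/24 = -750 - 379967/576 = -811967/576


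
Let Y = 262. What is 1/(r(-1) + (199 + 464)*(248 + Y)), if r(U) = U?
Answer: 1/338129 ≈ 2.9575e-6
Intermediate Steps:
1/(r(-1) + (199 + 464)*(248 + Y)) = 1/(-1 + (199 + 464)*(248 + 262)) = 1/(-1 + 663*510) = 1/(-1 + 338130) = 1/338129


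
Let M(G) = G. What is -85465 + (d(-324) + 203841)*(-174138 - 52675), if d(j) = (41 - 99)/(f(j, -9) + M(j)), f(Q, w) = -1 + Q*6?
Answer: -104904673710416/2269 ≈ -4.6234e+10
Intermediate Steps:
f(Q, w) = -1 + 6*Q
d(j) = -58/(-1 + 7*j) (d(j) = (41 - 99)/((-1 + 6*j) + j) = -58/(-1 + 7*j))
-85465 + (d(-324) + 203841)*(-174138 - 52675) = -85465 + (-58/(-1 + 7*(-324)) + 203841)*(-174138 - 52675) = -85465 + (-58/(-1 - 2268) + 203841)*(-226813) = -85465 + (-58/(-2269) + 203841)*(-226813) = -85465 + (-58*(-1/2269) + 203841)*(-226813) = -85465 + (58/2269 + 203841)*(-226813) = -85465 + (462515287/2269)*(-226813) = -85465 - 104904479790331/2269 = -104904673710416/2269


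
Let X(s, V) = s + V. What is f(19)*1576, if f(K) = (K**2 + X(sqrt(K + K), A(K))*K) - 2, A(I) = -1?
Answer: 535840 + 29944*sqrt(38) ≈ 7.2043e+5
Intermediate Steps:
X(s, V) = V + s
f(K) = -2 + K**2 + K*(-1 + sqrt(2)*sqrt(K)) (f(K) = (K**2 + (-1 + sqrt(K + K))*K) - 2 = (K**2 + (-1 + sqrt(2*K))*K) - 2 = (K**2 + (-1 + sqrt(2)*sqrt(K))*K) - 2 = (K**2 + K*(-1 + sqrt(2)*sqrt(K))) - 2 = -2 + K**2 + K*(-1 + sqrt(2)*sqrt(K)))
f(19)*1576 = (-2 + 19**2 - 1*19 + sqrt(2)*19**(3/2))*1576 = (-2 + 361 - 19 + sqrt(2)*(19*sqrt(19)))*1576 = (-2 + 361 - 19 + 19*sqrt(38))*1576 = (340 + 19*sqrt(38))*1576 = 535840 + 29944*sqrt(38)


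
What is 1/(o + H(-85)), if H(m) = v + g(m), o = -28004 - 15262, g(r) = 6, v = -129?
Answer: -1/43389 ≈ -2.3047e-5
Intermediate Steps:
o = -43266
H(m) = -123 (H(m) = -129 + 6 = -123)
1/(o + H(-85)) = 1/(-43266 - 123) = 1/(-43389) = -1/43389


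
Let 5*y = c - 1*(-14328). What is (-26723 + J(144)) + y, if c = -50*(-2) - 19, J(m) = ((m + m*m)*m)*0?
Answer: -119206/5 ≈ -23841.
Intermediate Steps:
J(m) = 0 (J(m) = ((m + m²)*m)*0 = (m*(m + m²))*0 = 0)
c = 81 (c = 100 - 19 = 81)
y = 14409/5 (y = (81 - 1*(-14328))/5 = (81 + 14328)/5 = (⅕)*14409 = 14409/5 ≈ 2881.8)
(-26723 + J(144)) + y = (-26723 + 0) + 14409/5 = -26723 + 14409/5 = -119206/5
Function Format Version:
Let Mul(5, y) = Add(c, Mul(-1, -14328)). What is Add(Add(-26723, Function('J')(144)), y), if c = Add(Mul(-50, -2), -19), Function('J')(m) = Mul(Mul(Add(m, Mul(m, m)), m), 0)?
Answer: Rational(-119206, 5) ≈ -23841.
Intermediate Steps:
Function('J')(m) = 0 (Function('J')(m) = Mul(Mul(Add(m, Pow(m, 2)), m), 0) = Mul(Mul(m, Add(m, Pow(m, 2))), 0) = 0)
c = 81 (c = Add(100, -19) = 81)
y = Rational(14409, 5) (y = Mul(Rational(1, 5), Add(81, Mul(-1, -14328))) = Mul(Rational(1, 5), Add(81, 14328)) = Mul(Rational(1, 5), 14409) = Rational(14409, 5) ≈ 2881.8)
Add(Add(-26723, Function('J')(144)), y) = Add(Add(-26723, 0), Rational(14409, 5)) = Add(-26723, Rational(14409, 5)) = Rational(-119206, 5)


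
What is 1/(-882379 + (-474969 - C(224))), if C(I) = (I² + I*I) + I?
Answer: -1/1457924 ≈ -6.8591e-7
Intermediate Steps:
C(I) = I + 2*I² (C(I) = (I² + I²) + I = 2*I² + I = I + 2*I²)
1/(-882379 + (-474969 - C(224))) = 1/(-882379 + (-474969 - 224*(1 + 2*224))) = 1/(-882379 + (-474969 - 224*(1 + 448))) = 1/(-882379 + (-474969 - 224*449)) = 1/(-882379 + (-474969 - 1*100576)) = 1/(-882379 + (-474969 - 100576)) = 1/(-882379 - 575545) = 1/(-1457924) = -1/1457924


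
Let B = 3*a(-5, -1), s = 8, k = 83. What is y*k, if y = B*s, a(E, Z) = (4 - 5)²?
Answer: 1992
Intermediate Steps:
a(E, Z) = 1 (a(E, Z) = (-1)² = 1)
B = 3 (B = 3*1 = 3)
y = 24 (y = 3*8 = 24)
y*k = 24*83 = 1992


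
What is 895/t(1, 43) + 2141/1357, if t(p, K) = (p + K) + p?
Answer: 262172/12213 ≈ 21.467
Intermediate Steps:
t(p, K) = K + 2*p (t(p, K) = (K + p) + p = K + 2*p)
895/t(1, 43) + 2141/1357 = 895/(43 + 2*1) + 2141/1357 = 895/(43 + 2) + 2141*(1/1357) = 895/45 + 2141/1357 = 895*(1/45) + 2141/1357 = 179/9 + 2141/1357 = 262172/12213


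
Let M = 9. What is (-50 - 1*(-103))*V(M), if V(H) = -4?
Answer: -212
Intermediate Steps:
(-50 - 1*(-103))*V(M) = (-50 - 1*(-103))*(-4) = (-50 + 103)*(-4) = 53*(-4) = -212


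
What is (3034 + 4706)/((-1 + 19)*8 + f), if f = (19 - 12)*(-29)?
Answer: -7740/59 ≈ -131.19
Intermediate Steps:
f = -203 (f = 7*(-29) = -203)
(3034 + 4706)/((-1 + 19)*8 + f) = (3034 + 4706)/((-1 + 19)*8 - 203) = 7740/(18*8 - 203) = 7740/(144 - 203) = 7740/(-59) = 7740*(-1/59) = -7740/59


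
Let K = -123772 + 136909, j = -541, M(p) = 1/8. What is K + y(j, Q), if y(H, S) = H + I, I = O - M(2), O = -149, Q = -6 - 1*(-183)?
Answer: 99575/8 ≈ 12447.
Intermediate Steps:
M(p) = ⅛
Q = 177 (Q = -6 + 183 = 177)
I = -1193/8 (I = -149 - 1*⅛ = -149 - ⅛ = -1193/8 ≈ -149.13)
y(H, S) = -1193/8 + H (y(H, S) = H - 1193/8 = -1193/8 + H)
K = 13137
K + y(j, Q) = 13137 + (-1193/8 - 541) = 13137 - 5521/8 = 99575/8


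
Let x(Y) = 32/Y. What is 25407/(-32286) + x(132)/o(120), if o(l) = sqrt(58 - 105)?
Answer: -8469/10762 - 8*I*sqrt(47)/1551 ≈ -0.78694 - 0.035361*I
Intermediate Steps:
o(l) = I*sqrt(47) (o(l) = sqrt(-47) = I*sqrt(47))
25407/(-32286) + x(132)/o(120) = 25407/(-32286) + (32/132)/((I*sqrt(47))) = 25407*(-1/32286) + (32*(1/132))*(-I*sqrt(47)/47) = -8469/10762 + 8*(-I*sqrt(47)/47)/33 = -8469/10762 - 8*I*sqrt(47)/1551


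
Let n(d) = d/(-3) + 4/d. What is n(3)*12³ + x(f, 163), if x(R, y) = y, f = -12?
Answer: 739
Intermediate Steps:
n(d) = 4/d - d/3 (n(d) = d*(-⅓) + 4/d = -d/3 + 4/d = 4/d - d/3)
n(3)*12³ + x(f, 163) = (4/3 - ⅓*3)*12³ + 163 = (4*(⅓) - 1)*1728 + 163 = (4/3 - 1)*1728 + 163 = (⅓)*1728 + 163 = 576 + 163 = 739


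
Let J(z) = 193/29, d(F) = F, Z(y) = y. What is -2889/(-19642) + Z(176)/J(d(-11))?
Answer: 100810345/3790906 ≈ 26.593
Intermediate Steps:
J(z) = 193/29 (J(z) = 193*(1/29) = 193/29)
-2889/(-19642) + Z(176)/J(d(-11)) = -2889/(-19642) + 176/(193/29) = -2889*(-1/19642) + 176*(29/193) = 2889/19642 + 5104/193 = 100810345/3790906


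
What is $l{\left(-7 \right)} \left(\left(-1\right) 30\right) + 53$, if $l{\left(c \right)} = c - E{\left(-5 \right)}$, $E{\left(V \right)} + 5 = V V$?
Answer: $863$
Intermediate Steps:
$E{\left(V \right)} = -5 + V^{2}$ ($E{\left(V \right)} = -5 + V V = -5 + V^{2}$)
$l{\left(c \right)} = -20 + c$ ($l{\left(c \right)} = c - \left(-5 + \left(-5\right)^{2}\right) = c - \left(-5 + 25\right) = c - 20 = -20 + c$)
$l{\left(-7 \right)} \left(\left(-1\right) 30\right) + 53 = \left(-20 - 7\right) \left(\left(-1\right) 30\right) + 53 = \left(-27\right) \left(-30\right) + 53 = 810 + 53 = 863$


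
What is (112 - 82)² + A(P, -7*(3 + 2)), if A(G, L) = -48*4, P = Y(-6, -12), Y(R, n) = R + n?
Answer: 708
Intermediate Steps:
P = -18 (P = -6 - 12 = -18)
A(G, L) = -192
(112 - 82)² + A(P, -7*(3 + 2)) = (112 - 82)² - 192 = 30² - 192 = 900 - 192 = 708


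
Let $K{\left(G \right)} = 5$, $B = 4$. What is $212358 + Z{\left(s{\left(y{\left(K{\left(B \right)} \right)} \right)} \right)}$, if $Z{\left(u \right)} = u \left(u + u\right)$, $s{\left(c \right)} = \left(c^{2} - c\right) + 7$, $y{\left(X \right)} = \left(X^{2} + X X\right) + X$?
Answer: $17937416$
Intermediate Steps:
$y{\left(X \right)} = X + 2 X^{2}$ ($y{\left(X \right)} = \left(X^{2} + X^{2}\right) + X = 2 X^{2} + X = X + 2 X^{2}$)
$s{\left(c \right)} = 7 + c^{2} - c$
$Z{\left(u \right)} = 2 u^{2}$ ($Z{\left(u \right)} = u 2 u = 2 u^{2}$)
$212358 + Z{\left(s{\left(y{\left(K{\left(B \right)} \right)} \right)} \right)} = 212358 + 2 \left(7 + \left(5 \left(1 + 2 \cdot 5\right)\right)^{2} - 5 \left(1 + 2 \cdot 5\right)\right)^{2} = 212358 + 2 \left(7 + \left(5 \left(1 + 10\right)\right)^{2} - 5 \left(1 + 10\right)\right)^{2} = 212358 + 2 \left(7 + \left(5 \cdot 11\right)^{2} - 5 \cdot 11\right)^{2} = 212358 + 2 \left(7 + 55^{2} - 55\right)^{2} = 212358 + 2 \left(7 + 3025 - 55\right)^{2} = 212358 + 2 \cdot 2977^{2} = 212358 + 2 \cdot 8862529 = 212358 + 17725058 = 17937416$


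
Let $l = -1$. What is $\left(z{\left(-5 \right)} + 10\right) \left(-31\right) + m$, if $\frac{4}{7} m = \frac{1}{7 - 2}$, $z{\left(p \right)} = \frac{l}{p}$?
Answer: $- \frac{6317}{20} \approx -315.85$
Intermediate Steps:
$z{\left(p \right)} = - \frac{1}{p}$
$m = \frac{7}{20}$ ($m = \frac{7}{4 \left(7 - 2\right)} = \frac{7}{4 \cdot 5} = \frac{7}{4} \cdot \frac{1}{5} = \frac{7}{20} \approx 0.35$)
$\left(z{\left(-5 \right)} + 10\right) \left(-31\right) + m = \left(- \frac{1}{-5} + 10\right) \left(-31\right) + \frac{7}{20} = \left(\left(-1\right) \left(- \frac{1}{5}\right) + 10\right) \left(-31\right) + \frac{7}{20} = \left(\frac{1}{5} + 10\right) \left(-31\right) + \frac{7}{20} = \frac{51}{5} \left(-31\right) + \frac{7}{20} = - \frac{1581}{5} + \frac{7}{20} = - \frac{6317}{20}$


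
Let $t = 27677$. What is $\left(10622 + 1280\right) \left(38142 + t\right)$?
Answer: $783377738$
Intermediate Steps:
$\left(10622 + 1280\right) \left(38142 + t\right) = \left(10622 + 1280\right) \left(38142 + 27677\right) = 11902 \cdot 65819 = 783377738$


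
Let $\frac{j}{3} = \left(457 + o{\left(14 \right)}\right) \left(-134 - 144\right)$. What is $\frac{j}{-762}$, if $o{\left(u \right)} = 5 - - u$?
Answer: $\frac{66164}{127} \approx 520.98$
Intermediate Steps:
$o{\left(u \right)} = 5 + u$
$j = -396984$ ($j = 3 \left(457 + \left(5 + 14\right)\right) \left(-134 - 144\right) = 3 \left(457 + 19\right) \left(-278\right) = 3 \cdot 476 \left(-278\right) = 3 \left(-132328\right) = -396984$)
$\frac{j}{-762} = - \frac{396984}{-762} = \left(-396984\right) \left(- \frac{1}{762}\right) = \frac{66164}{127}$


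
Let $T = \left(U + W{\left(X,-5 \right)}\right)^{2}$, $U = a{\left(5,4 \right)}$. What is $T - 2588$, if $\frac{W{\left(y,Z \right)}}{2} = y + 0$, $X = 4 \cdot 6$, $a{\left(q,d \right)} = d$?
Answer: $116$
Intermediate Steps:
$X = 24$
$W{\left(y,Z \right)} = 2 y$ ($W{\left(y,Z \right)} = 2 \left(y + 0\right) = 2 y$)
$U = 4$
$T = 2704$ ($T = \left(4 + 2 \cdot 24\right)^{2} = \left(4 + 48\right)^{2} = 52^{2} = 2704$)
$T - 2588 = 2704 - 2588 = 116$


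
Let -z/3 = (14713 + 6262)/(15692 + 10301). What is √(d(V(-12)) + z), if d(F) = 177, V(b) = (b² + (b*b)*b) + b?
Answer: 6*√3276443643/25993 ≈ 13.213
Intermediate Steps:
V(b) = b + b² + b³ (V(b) = (b² + b²*b) + b = (b² + b³) + b = b + b² + b³)
z = -62925/25993 (z = -3*(14713 + 6262)/(15692 + 10301) = -62925/25993 ≈ -2.4208)
√(d(V(-12)) + z) = √(177 - 62925/25993) = √(4537836/25993) = 6*√3276443643/25993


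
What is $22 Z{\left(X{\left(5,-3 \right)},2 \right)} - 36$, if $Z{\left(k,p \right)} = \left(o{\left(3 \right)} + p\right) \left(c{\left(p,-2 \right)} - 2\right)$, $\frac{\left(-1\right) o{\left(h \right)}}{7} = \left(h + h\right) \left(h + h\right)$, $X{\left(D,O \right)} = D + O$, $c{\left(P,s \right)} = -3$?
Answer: $27464$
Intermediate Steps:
$o{\left(h \right)} = - 28 h^{2}$ ($o{\left(h \right)} = - 7 \left(h + h\right) \left(h + h\right) = - 7 \cdot 2 h 2 h = - 7 \cdot 4 h^{2} = - 28 h^{2}$)
$Z{\left(k,p \right)} = 1260 - 5 p$ ($Z{\left(k,p \right)} = \left(- 28 \cdot 3^{2} + p\right) \left(-3 - 2\right) = \left(\left(-28\right) 9 + p\right) \left(-5\right) = \left(-252 + p\right) \left(-5\right) = 1260 - 5 p$)
$22 Z{\left(X{\left(5,-3 \right)},2 \right)} - 36 = 22 \left(1260 - 10\right) - 36 = 22 \cdot 1250 - 36 = 27500 - 36 = 27464$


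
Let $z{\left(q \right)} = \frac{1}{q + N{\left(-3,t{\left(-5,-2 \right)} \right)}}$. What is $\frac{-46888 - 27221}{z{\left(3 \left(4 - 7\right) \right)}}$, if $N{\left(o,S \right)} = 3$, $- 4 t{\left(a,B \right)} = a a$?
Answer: $444654$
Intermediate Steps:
$t{\left(a,B \right)} = - \frac{a^{2}}{4}$ ($t{\left(a,B \right)} = - \frac{a a}{4} = - \frac{a^{2}}{4}$)
$z{\left(q \right)} = \frac{1}{3 + q}$ ($z{\left(q \right)} = \frac{1}{q + 3} = \frac{1}{3 + q}$)
$\frac{-46888 - 27221}{z{\left(3 \left(4 - 7\right) \right)}} = \frac{-46888 - 27221}{\frac{1}{3 + 3 \left(4 - 7\right)}} = - \frac{74109}{\frac{1}{3 + 3 \left(-3\right)}} = - \frac{74109}{\frac{1}{3 - 9}} = - \frac{74109}{\frac{1}{-6}} = - \frac{74109}{- \frac{1}{6}} = \left(-74109\right) \left(-6\right) = 444654$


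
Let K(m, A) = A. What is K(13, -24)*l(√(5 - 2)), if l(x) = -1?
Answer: 24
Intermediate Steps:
K(13, -24)*l(√(5 - 2)) = -24*(-1) = 24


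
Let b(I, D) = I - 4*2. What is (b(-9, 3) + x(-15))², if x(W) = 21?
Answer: 16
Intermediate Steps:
b(I, D) = -8 + I (b(I, D) = I - 8 = -8 + I)
(b(-9, 3) + x(-15))² = ((-8 - 9) + 21)² = (-17 + 21)² = 4² = 16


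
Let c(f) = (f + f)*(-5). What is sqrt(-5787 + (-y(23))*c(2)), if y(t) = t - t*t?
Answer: I*sqrt(15907) ≈ 126.12*I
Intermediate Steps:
y(t) = t - t**2
c(f) = -10*f (c(f) = (2*f)*(-5) = -10*f)
sqrt(-5787 + (-y(23))*c(2)) = sqrt(-5787 + (-23*(1 - 1*23))*(-10*2)) = sqrt(-5787 - 23*(1 - 23)*(-20)) = sqrt(-5787 - 23*(-22)*(-20)) = sqrt(-5787 - 1*(-506)*(-20)) = sqrt(-5787 + 506*(-20)) = sqrt(-5787 - 10120) = sqrt(-15907) = I*sqrt(15907)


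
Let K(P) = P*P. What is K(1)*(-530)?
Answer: -530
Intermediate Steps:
K(P) = P**2
K(1)*(-530) = 1**2*(-530) = 1*(-530) = -530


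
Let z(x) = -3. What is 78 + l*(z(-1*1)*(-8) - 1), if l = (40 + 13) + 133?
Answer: 4356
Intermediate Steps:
l = 186 (l = 53 + 133 = 186)
78 + l*(z(-1*1)*(-8) - 1) = 78 + 186*(-3*(-8) - 1) = 78 + 186*(24 - 1) = 78 + 186*23 = 78 + 4278 = 4356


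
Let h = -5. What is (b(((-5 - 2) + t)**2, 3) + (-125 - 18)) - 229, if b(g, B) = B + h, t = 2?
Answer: -374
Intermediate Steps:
b(g, B) = -5 + B (b(g, B) = B - 5 = -5 + B)
(b(((-5 - 2) + t)**2, 3) + (-125 - 18)) - 229 = ((-5 + 3) + (-125 - 18)) - 229 = (-2 - 143) - 229 = -145 - 229 = -374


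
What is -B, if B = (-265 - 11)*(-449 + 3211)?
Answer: 762312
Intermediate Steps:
B = -762312 (B = -276*2762 = -762312)
-B = -1*(-762312) = 762312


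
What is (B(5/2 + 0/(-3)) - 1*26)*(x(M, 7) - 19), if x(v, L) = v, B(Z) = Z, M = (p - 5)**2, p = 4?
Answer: 423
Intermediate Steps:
M = 1 (M = (4 - 5)**2 = (-1)**2 = 1)
(B(5/2 + 0/(-3)) - 1*26)*(x(M, 7) - 19) = ((5/2 + 0/(-3)) - 1*26)*(1 - 19) = ((5*(1/2) + 0*(-1/3)) - 26)*(-18) = ((5/2 + 0) - 26)*(-18) = (5/2 - 26)*(-18) = -47/2*(-18) = 423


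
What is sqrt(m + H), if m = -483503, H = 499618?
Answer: sqrt(16115) ≈ 126.94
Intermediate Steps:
sqrt(m + H) = sqrt(-483503 + 499618) = sqrt(16115)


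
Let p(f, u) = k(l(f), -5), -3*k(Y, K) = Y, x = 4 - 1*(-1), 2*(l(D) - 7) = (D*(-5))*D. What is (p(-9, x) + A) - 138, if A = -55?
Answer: -767/6 ≈ -127.83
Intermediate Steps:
l(D) = 7 - 5*D²/2 (l(D) = 7 + ((D*(-5))*D)/2 = 7 + ((-5*D)*D)/2 = 7 + (-5*D²)/2 = 7 - 5*D²/2)
x = 5 (x = 4 + 1 = 5)
k(Y, K) = -Y/3
p(f, u) = -7/3 + 5*f²/6 (p(f, u) = -(7 - 5*f²/2)/3 = -7/3 + 5*f²/6)
(p(-9, x) + A) - 138 = ((-7/3 + (⅚)*(-9)²) - 55) - 138 = ((-7/3 + (⅚)*81) - 55) - 138 = ((-7/3 + 135/2) - 55) - 138 = (391/6 - 55) - 138 = 61/6 - 138 = -767/6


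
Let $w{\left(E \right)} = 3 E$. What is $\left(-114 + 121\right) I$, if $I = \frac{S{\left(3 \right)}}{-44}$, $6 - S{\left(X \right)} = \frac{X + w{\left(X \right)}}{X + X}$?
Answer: $- \frac{7}{11} \approx -0.63636$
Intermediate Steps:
$S{\left(X \right)} = 4$ ($S{\left(X \right)} = 6 - \frac{X + 3 X}{X + X} = 6 - \frac{4 X}{2 X} = 6 - 4 X \frac{1}{2 X} = 6 - 2 = 4$)
$I = - \frac{1}{11}$ ($I = \frac{4}{-44} = 4 \left(- \frac{1}{44}\right) = - \frac{1}{11} \approx -0.090909$)
$\left(-114 + 121\right) I = \left(-114 + 121\right) \left(- \frac{1}{11}\right) = 7 \left(- \frac{1}{11}\right) = - \frac{7}{11}$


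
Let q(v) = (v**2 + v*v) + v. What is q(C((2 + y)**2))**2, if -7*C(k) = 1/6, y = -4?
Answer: 100/194481 ≈ 0.00051419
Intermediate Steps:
C(k) = -1/42 (C(k) = -1/7/6 = -1/7*1/6 = -1/42)
q(v) = v + 2*v**2 (q(v) = (v**2 + v**2) + v = 2*v**2 + v = v + 2*v**2)
q(C((2 + y)**2))**2 = (-(1 + 2*(-1/42))/42)**2 = (-(1 - 1/21)/42)**2 = (-1/42*20/21)**2 = (-10/441)**2 = 100/194481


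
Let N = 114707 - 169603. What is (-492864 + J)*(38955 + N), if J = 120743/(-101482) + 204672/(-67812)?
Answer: 4505683608620399353/573474782 ≈ 7.8568e+9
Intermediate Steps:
N = -54896
J = -2413195685/573474782 (J = 120743*(-1/101482) + 204672*(-1/67812) = -120743/101482 - 17056/5651 = -2413195685/573474782 ≈ -4.2080)
(-492864 + J)*(38955 + N) = (-492864 - 2413195685/573474782)*(38955 - 54896) = -282647488151333/573474782*(-15941) = 4505683608620399353/573474782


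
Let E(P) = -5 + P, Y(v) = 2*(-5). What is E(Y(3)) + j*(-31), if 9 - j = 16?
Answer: 202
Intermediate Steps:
Y(v) = -10
j = -7 (j = 9 - 1*16 = 9 - 16 = -7)
E(Y(3)) + j*(-31) = (-5 - 10) - 7*(-31) = -15 + 217 = 202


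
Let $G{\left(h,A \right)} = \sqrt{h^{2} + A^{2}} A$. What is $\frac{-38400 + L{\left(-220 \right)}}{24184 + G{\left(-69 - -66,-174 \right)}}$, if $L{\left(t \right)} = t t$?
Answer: $- \frac{60460000}{83010701} - \frac{1305000 \sqrt{3365}}{83010701} \approx -1.6403$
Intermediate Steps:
$L{\left(t \right)} = t^{2}$
$G{\left(h,A \right)} = A \sqrt{A^{2} + h^{2}}$ ($G{\left(h,A \right)} = \sqrt{A^{2} + h^{2}} A = A \sqrt{A^{2} + h^{2}}$)
$\frac{-38400 + L{\left(-220 \right)}}{24184 + G{\left(-69 - -66,-174 \right)}} = \frac{-38400 + \left(-220\right)^{2}}{24184 - 174 \sqrt{\left(-174\right)^{2} + \left(-69 - -66\right)^{2}}} = \frac{-38400 + 48400}{24184 - 174 \sqrt{30276 + \left(-69 + 66\right)^{2}}} = \frac{10000}{24184 - 174 \sqrt{30276 + \left(-3\right)^{2}}} = \frac{10000}{24184 - 174 \sqrt{30276 + 9}} = \frac{10000}{24184 - 174 \sqrt{30285}} = \frac{10000}{24184 - 174 \cdot 3 \sqrt{3365}} = \frac{10000}{24184 - 522 \sqrt{3365}}$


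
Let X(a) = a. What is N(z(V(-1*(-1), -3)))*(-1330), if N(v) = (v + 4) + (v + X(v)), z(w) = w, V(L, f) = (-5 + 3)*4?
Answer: 26600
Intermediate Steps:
V(L, f) = -8 (V(L, f) = -2*4 = -8)
N(v) = 4 + 3*v (N(v) = (v + 4) + (v + v) = (4 + v) + 2*v = 4 + 3*v)
N(z(V(-1*(-1), -3)))*(-1330) = (4 + 3*(-8))*(-1330) = (4 - 24)*(-1330) = -20*(-1330) = 26600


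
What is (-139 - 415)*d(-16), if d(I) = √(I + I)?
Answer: -2216*I*√2 ≈ -3133.9*I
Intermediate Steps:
d(I) = √2*√I (d(I) = √(2*I) = √2*√I)
(-139 - 415)*d(-16) = (-139 - 415)*(√2*√(-16)) = -554*√2*4*I = -2216*I*√2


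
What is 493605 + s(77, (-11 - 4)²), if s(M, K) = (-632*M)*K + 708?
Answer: -10455087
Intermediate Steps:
s(M, K) = 708 - 632*K*M (s(M, K) = -632*K*M + 708 = 708 - 632*K*M)
493605 + s(77, (-11 - 4)²) = 493605 + (708 - 632*(-11 - 4)²*77) = 493605 + (708 - 632*(-15)²*77) = 493605 + (708 - 632*225*77) = 493605 + (708 - 10949400) = 493605 - 10948692 = -10455087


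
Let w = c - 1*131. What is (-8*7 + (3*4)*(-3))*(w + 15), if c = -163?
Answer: 25668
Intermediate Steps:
w = -294 (w = -163 - 1*131 = -163 - 131 = -294)
(-8*7 + (3*4)*(-3))*(w + 15) = (-8*7 + (3*4)*(-3))*(-294 + 15) = (-56 + 12*(-3))*(-279) = (-56 - 36)*(-279) = -92*(-279) = 25668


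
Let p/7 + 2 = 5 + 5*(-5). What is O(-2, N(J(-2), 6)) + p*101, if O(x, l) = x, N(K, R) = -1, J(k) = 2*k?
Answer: -15556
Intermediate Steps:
p = -154 (p = -14 + 7*(5 + 5*(-5)) = -14 + 7*(5 - 25) = -14 + 7*(-20) = -14 - 140 = -154)
O(-2, N(J(-2), 6)) + p*101 = -2 - 154*101 = -2 - 15554 = -15556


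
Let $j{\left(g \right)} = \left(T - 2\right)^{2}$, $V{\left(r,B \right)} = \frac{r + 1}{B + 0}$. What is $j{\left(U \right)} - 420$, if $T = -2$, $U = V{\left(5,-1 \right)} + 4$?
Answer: $-404$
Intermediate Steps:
$V{\left(r,B \right)} = \frac{1 + r}{B}$
$U = -2$ ($U = \frac{1 + 5}{-1} + 4 = \left(-1\right) 6 + 4 = -6 + 4 = -2$)
$j{\left(g \right)} = 16$ ($j{\left(g \right)} = \left(-2 - 2\right)^{2} = \left(-4\right)^{2} = 16$)
$j{\left(U \right)} - 420 = 16 - 420 = -404$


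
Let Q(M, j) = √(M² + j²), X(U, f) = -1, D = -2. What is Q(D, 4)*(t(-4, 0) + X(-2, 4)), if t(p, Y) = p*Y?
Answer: -2*√5 ≈ -4.4721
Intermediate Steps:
t(p, Y) = Y*p
Q(D, 4)*(t(-4, 0) + X(-2, 4)) = √((-2)² + 4²)*(0*(-4) - 1) = √(4 + 16)*(0 - 1) = √20*(-1) = (2*√5)*(-1) = -2*√5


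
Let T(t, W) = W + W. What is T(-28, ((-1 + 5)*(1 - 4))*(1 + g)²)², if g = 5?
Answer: 746496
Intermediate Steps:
T(t, W) = 2*W
T(-28, ((-1 + 5)*(1 - 4))*(1 + g)²)² = (2*(((-1 + 5)*(1 - 4))*(1 + 5)²))² = (2*((4*(-3))*6²))² = (2*(-12*36))² = (2*(-432))² = (-864)² = 746496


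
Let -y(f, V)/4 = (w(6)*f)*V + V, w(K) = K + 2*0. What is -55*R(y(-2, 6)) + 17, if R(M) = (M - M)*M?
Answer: 17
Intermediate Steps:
w(K) = K (w(K) = K + 0 = K)
y(f, V) = -4*V - 24*V*f (y(f, V) = -4*((6*f)*V + V) = -4*(6*V*f + V) = -4*(V + 6*V*f) = -4*V - 24*V*f)
R(M) = 0 (R(M) = 0*M = 0)
-55*R(y(-2, 6)) + 17 = -55*0 + 17 = 0 + 17 = 17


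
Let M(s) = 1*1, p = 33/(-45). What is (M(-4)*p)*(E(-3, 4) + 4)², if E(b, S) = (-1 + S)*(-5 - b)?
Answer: -44/15 ≈ -2.9333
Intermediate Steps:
p = -11/15 (p = 33*(-1/45) = -11/15 ≈ -0.73333)
M(s) = 1
(M(-4)*p)*(E(-3, 4) + 4)² = (1*(-11/15))*((5 - 3 - 5*4 - 1*4*(-3)) + 4)² = -11*((5 - 3 - 20 + 12) + 4)²/15 = -11*(-6 + 4)²/15 = -11/15*(-2)² = -11/15*4 = -44/15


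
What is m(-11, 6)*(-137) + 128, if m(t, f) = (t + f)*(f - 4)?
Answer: 1498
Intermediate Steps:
m(t, f) = (-4 + f)*(f + t) (m(t, f) = (f + t)*(-4 + f) = (-4 + f)*(f + t))
m(-11, 6)*(-137) + 128 = (6² - 4*6 - 4*(-11) + 6*(-11))*(-137) + 128 = (36 - 24 + 44 - 66)*(-137) + 128 = -10*(-137) + 128 = 1370 + 128 = 1498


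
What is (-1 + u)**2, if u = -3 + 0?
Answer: 16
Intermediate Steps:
u = -3
(-1 + u)**2 = (-1 - 3)**2 = (-4)**2 = 16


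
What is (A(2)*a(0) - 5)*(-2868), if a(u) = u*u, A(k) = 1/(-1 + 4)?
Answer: 14340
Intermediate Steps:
A(k) = 1/3
a(u) = u**2
(A(2)*a(0) - 5)*(-2868) = ((1/3)*0**2 - 5)*(-2868) = ((1/3)*0 - 5)*(-2868) = (0 - 5)*(-2868) = -5*(-2868) = 14340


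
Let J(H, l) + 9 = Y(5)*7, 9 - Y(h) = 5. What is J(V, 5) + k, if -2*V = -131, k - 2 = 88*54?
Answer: 4773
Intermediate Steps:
k = 4754 (k = 2 + 88*54 = 2 + 4752 = 4754)
Y(h) = 4 (Y(h) = 9 - 1*5 = 9 - 5 = 4)
V = 131/2 (V = -½*(-131) = 131/2 ≈ 65.500)
J(H, l) = 19 (J(H, l) = -9 + 4*7 = -9 + 28 = 19)
J(V, 5) + k = 19 + 4754 = 4773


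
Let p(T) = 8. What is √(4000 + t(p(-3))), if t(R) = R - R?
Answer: 20*√10 ≈ 63.246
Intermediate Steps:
t(R) = 0
√(4000 + t(p(-3))) = √(4000 + 0) = √4000 = 20*√10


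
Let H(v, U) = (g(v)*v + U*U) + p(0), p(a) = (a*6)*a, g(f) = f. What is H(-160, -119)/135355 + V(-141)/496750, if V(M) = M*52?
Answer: 1875885389/6723759625 ≈ 0.27899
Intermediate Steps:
p(a) = 6*a² (p(a) = (6*a)*a = 6*a²)
H(v, U) = U² + v² (H(v, U) = (v*v + U*U) + 6*0² = (v² + U²) + 6*0 = (U² + v²) + 0 = U² + v²)
V(M) = 52*M
H(-160, -119)/135355 + V(-141)/496750 = ((-119)² + (-160)²)/135355 + (52*(-141))/496750 = (14161 + 25600)*(1/135355) - 7332*1/496750 = 39761*(1/135355) - 3666/248375 = 39761/135355 - 3666/248375 = 1875885389/6723759625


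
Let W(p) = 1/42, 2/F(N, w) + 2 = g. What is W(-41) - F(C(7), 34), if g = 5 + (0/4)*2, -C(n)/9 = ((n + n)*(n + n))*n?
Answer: -9/14 ≈ -0.64286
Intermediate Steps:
C(n) = -36*n**3 (C(n) = -9*(n + n)*(n + n)*n = -9*(2*n)*(2*n)*n = -9*4*n**2*n = -36*n**3)
g = 5 (g = 5 + (0*(1/4))*2 = 5 + 0*2 = 5 + 0 = 5)
F(N, w) = 2/3 (F(N, w) = 2/(-2 + 5) = 2/3)
W(p) = 1/42
W(-41) - F(C(7), 34) = 1/42 - 1*2/3 = 1/42 - 2/3 = -9/14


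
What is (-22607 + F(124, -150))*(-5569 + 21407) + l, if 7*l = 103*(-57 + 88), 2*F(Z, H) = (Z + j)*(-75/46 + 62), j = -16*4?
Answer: -53027799557/161 ≈ -3.2936e+8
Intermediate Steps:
j = -64
F(Z, H) = -44432/23 + 2777*Z/92 (F(Z, H) = ((Z - 64)*(-75/46 + 62))/2 = ((-64 + Z)*(-75*1/46 + 62))/2 = ((-64 + Z)*(-75/46 + 62))/2 = ((-64 + Z)*(2777/46))/2 = (-88864/23 + 2777*Z/46)/2 = -44432/23 + 2777*Z/92)
l = 3193/7 (l = (103*(-57 + 88))/7 = (103*31)/7 = (1/7)*3193 = 3193/7 ≈ 456.14)
(-22607 + F(124, -150))*(-5569 + 21407) + l = (-22607 + (-44432/23 + (2777/92)*124))*(-5569 + 21407) + 3193/7 = (-22607 + (-44432/23 + 86087/23))*15838 + 3193/7 = (-22607 + 41655/23)*15838 + 3193/7 = -478306/23*15838 + 3193/7 = -7575410428/23 + 3193/7 = -53027799557/161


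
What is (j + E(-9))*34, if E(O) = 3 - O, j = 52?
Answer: 2176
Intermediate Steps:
(j + E(-9))*34 = (52 + (3 - 1*(-9)))*34 = (52 + (3 + 9))*34 = (52 + 12)*34 = 64*34 = 2176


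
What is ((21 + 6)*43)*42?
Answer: 48762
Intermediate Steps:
((21 + 6)*43)*42 = (27*43)*42 = 1161*42 = 48762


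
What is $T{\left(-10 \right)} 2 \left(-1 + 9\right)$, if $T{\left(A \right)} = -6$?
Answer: $-96$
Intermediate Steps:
$T{\left(-10 \right)} 2 \left(-1 + 9\right) = - 6 \cdot 2 \left(-1 + 9\right) = - 6 \cdot 2 \cdot 8 = \left(-6\right) 16 = -96$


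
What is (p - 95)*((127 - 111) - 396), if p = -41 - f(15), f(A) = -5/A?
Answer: 154660/3 ≈ 51553.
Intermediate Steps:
p = -122/3 (p = -41 - (-5)/15 = -41 - 1*(-1/3) = -41 + 1/3 = -122/3 ≈ -40.667)
(p - 95)*((127 - 111) - 396) = (-122/3 - 95)*((127 - 111) - 396) = -407*(16 - 396)/3 = -407/3*(-380) = 154660/3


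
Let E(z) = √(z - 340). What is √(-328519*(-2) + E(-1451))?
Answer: √(657038 + 3*I*√199) ≈ 810.58 + 0.026*I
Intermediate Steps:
E(z) = √(-340 + z)
√(-328519*(-2) + E(-1451)) = √(-328519*(-2) + √(-340 - 1451)) = √(657038 + √(-1791)) = √(657038 + 3*I*√199)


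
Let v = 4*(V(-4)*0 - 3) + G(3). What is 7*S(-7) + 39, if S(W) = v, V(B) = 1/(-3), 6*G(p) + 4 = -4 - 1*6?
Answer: -184/3 ≈ -61.333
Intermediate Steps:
G(p) = -7/3 (G(p) = -2/3 + (-4 - 1*6)/6 = -2/3 + (-4 - 6)/6 = -2/3 + (1/6)*(-10) = -2/3 - 5/3 = -7/3)
V(B) = -1/3
v = -43/3 (v = 4*(-1/3*0 - 3) - 7/3 = 4*(0 - 3) - 7/3 = 4*(-3) - 7/3 = -12 - 7/3 = -43/3 ≈ -14.333)
S(W) = -43/3
7*S(-7) + 39 = 7*(-43/3) + 39 = -301/3 + 39 = -184/3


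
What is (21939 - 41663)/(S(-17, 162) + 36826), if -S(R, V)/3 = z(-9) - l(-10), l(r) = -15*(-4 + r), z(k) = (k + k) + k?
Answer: -19724/37537 ≈ -0.52545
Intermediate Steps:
z(k) = 3*k (z(k) = 2*k + k = 3*k)
l(r) = 60 - 15*r (l(r) = -3*(-20 + 5*r) = 60 - 15*r)
S(R, V) = 711 (S(R, V) = -3*(3*(-9) - (60 - 15*(-10))) = -3*(-27 - (60 + 150)) = -3*(-27 - 1*210) = -3*(-27 - 210) = -3*(-237) = 711)
(21939 - 41663)/(S(-17, 162) + 36826) = (21939 - 41663)/(711 + 36826) = -19724/37537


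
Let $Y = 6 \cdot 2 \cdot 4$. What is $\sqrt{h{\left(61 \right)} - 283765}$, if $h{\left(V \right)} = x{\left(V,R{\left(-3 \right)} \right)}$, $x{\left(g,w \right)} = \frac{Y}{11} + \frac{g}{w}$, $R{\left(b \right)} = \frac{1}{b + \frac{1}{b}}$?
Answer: $\frac{i \sqrt{309236763}}{33} \approx 532.88 i$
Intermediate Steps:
$Y = 48$ ($Y = 12 \cdot 4 = 48$)
$x{\left(g,w \right)} = \frac{48}{11} + \frac{g}{w}$
$h{\left(V \right)} = \frac{48}{11} - \frac{10 V}{3}$ ($h{\left(V \right)} = \frac{48}{11} + \frac{V}{\left(-3\right) \frac{1}{1 + \left(-3\right)^{2}}} = \frac{48}{11} + \frac{V}{\left(-3\right) \frac{1}{1 + 9}} = \frac{48}{11} + \frac{V}{\left(-3\right) \frac{1}{10}} = \frac{48}{11} + \frac{V}{- \frac{3}{10}} = \frac{48}{11} + V \left(- \frac{10}{3}\right) = \frac{48}{11} - \frac{10 V}{3}$)
$\sqrt{h{\left(61 \right)} - 283765} = \sqrt{\left(\frac{48}{11} - \frac{610}{3}\right) - 283765} = \sqrt{- \frac{6566}{33} - 283765} = \sqrt{- \frac{9370811}{33}} = \frac{i \sqrt{309236763}}{33}$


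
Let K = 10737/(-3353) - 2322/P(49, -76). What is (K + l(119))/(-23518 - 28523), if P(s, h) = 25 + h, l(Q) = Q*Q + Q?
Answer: -272128991/988796347 ≈ -0.27521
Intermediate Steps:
l(Q) = Q + Q² (l(Q) = Q² + Q = Q + Q²)
K = 2412693/57001 (K = 10737/(-3353) - 2322/(25 - 76) = 10737*(-1/3353) - 2322/(-51) = -10737/3353 - 2322*(-1/51) = -10737/3353 + 774/17 = 2412693/57001 ≈ 42.327)
(K + l(119))/(-23518 - 28523) = (2412693/57001 + 119*(1 + 119))/(-23518 - 28523) = (2412693/57001 + 119*120)/(-52041) = (2412693/57001 + 14280)*(-1/52041) = (816386973/57001)*(-1/52041) = -272128991/988796347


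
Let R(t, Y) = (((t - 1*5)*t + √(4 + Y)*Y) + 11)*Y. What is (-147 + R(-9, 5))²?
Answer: 375769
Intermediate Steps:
R(t, Y) = Y*(11 + Y*√(4 + Y) + t*(-5 + t)) (R(t, Y) = (((t - 5)*t + Y*√(4 + Y)) + 11)*Y = (((-5 + t)*t + Y*√(4 + Y)) + 11)*Y = ((t*(-5 + t) + Y*√(4 + Y)) + 11)*Y = ((Y*√(4 + Y) + t*(-5 + t)) + 11)*Y = (11 + Y*√(4 + Y) + t*(-5 + t))*Y = Y*(11 + Y*√(4 + Y) + t*(-5 + t)))
(-147 + R(-9, 5))² = (-147 + 5*(11 + (-9)² - 5*(-9) + 5*√(4 + 5)))² = (-147 + 5*(11 + 81 + 45 + 5*√9))² = (-147 + 5*(11 + 81 + 45 + 5*3))² = (-147 + 5*(11 + 81 + 45 + 15))² = (-147 + 5*152)² = (-147 + 760)² = 613² = 375769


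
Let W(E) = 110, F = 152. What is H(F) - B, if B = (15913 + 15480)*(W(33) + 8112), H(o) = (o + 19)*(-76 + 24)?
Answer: -258122138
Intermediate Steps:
H(o) = -988 - 52*o (H(o) = (19 + o)*(-52) = -988 - 52*o)
B = 258113246 (B = (15913 + 15480)*(110 + 8112) = 31393*8222 = 258113246)
H(F) - B = (-988 - 52*152) - 1*258113246 = (-988 - 7904) - 258113246 = -8892 - 258113246 = -258122138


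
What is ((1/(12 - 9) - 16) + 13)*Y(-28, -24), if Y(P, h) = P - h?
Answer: 32/3 ≈ 10.667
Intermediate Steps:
((1/(12 - 9) - 16) + 13)*Y(-28, -24) = ((1/(12 - 9) - 16) + 13)*(-28 - 1*(-24)) = ((1/3 - 16) + 13)*(-28 + 24) = ((⅓ - 16) + 13)*(-4) = (-47/3 + 13)*(-4) = -8/3*(-4) = 32/3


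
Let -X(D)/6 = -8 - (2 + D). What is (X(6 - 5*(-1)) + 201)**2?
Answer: 106929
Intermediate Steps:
X(D) = 60 + 6*D (X(D) = -6*(-8 - (2 + D)) = -6*(-8 + (-2 - D)) = -6*(-10 - D) = 60 + 6*D)
(X(6 - 5*(-1)) + 201)**2 = ((60 + 6*(6 - 5*(-1))) + 201)**2 = ((60 + 6*(6 + 5)) + 201)**2 = ((60 + 6*11) + 201)**2 = ((60 + 66) + 201)**2 = (126 + 201)**2 = 327**2 = 106929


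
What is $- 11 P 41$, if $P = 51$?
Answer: $-23001$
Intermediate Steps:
$- 11 P 41 = \left(-11\right) 51 \cdot 41 = \left(-561\right) 41 = -23001$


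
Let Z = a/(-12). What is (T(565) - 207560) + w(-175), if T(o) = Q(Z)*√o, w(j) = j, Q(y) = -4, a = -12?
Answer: -207735 - 4*√565 ≈ -2.0783e+5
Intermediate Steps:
Z = 1 (Z = -12/(-12) = -12*(-1/12) = 1)
T(o) = -4*√o
(T(565) - 207560) + w(-175) = (-4*√565 - 207560) - 175 = (-207560 - 4*√565) - 175 = -207735 - 4*√565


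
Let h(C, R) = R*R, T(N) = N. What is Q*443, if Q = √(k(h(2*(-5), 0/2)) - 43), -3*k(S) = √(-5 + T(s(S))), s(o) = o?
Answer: 443*√(-387 - 3*I*√5)/3 ≈ 25.176 - 2905.1*I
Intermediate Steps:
h(C, R) = R²
k(S) = -√(-5 + S)/3
Q = √(-43 - I*√5/3) (Q = √(-√(-5 + (0/2)²)/3 - 43) = √(-√(-5 + (0*(½))²)/3 - 43) = √(-√(-5 + 0²)/3 - 43) = √(-√(-5 + 0)/3 - 43) = √(-I*√5/3 - 43) = √(-43 - I*√5/3) ≈ 0.05683 - 6.5577*I)
Q*443 = (√(-387 - 3*I*√5)/3)*443 = 443*√(-387 - 3*I*√5)/3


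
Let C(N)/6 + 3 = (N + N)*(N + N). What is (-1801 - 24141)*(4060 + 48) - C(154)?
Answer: -107138902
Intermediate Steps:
C(N) = -18 + 24*N**2 (C(N) = -18 + 6*((N + N)*(N + N)) = -18 + 6*((2*N)*(2*N)) = -18 + 6*(4*N**2) = -18 + 24*N**2)
(-1801 - 24141)*(4060 + 48) - C(154) = (-1801 - 24141)*(4060 + 48) - (-18 + 24*154**2) = -25942*4108 - (-18 + 24*23716) = -106569736 - (-18 + 569184) = -106569736 - 1*569166 = -106569736 - 569166 = -107138902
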